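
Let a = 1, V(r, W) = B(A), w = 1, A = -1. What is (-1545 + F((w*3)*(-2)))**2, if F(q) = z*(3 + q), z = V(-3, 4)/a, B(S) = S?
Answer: 2377764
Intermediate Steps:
V(r, W) = -1
z = -1 (z = -1/1 = -1*1 = -1)
F(q) = -3 - q (F(q) = -(3 + q) = -3 - q)
(-1545 + F((w*3)*(-2)))**2 = (-1545 + (-3 - 1*3*(-2)))**2 = (-1545 + (-3 - 3*(-2)))**2 = (-1545 + (-3 - 1*(-6)))**2 = (-1545 + (-3 + 6))**2 = (-1545 + 3)**2 = (-1542)**2 = 2377764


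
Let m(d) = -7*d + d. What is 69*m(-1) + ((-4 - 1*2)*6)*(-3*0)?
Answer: 414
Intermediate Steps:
m(d) = -6*d
69*m(-1) + ((-4 - 1*2)*6)*(-3*0) = 69*(-6*(-1)) + ((-4 - 1*2)*6)*(-3*0) = 69*6 + ((-4 - 2)*6)*0 = 414 - 6*6*0 = 414 - 36*0 = 414 + 0 = 414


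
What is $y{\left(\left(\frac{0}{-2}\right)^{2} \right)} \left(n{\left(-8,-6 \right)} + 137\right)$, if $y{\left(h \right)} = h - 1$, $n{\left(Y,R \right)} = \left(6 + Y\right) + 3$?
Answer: $-138$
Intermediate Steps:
$n{\left(Y,R \right)} = 9 + Y$
$y{\left(h \right)} = -1 + h$ ($y{\left(h \right)} = h - 1 = -1 + h$)
$y{\left(\left(\frac{0}{-2}\right)^{2} \right)} \left(n{\left(-8,-6 \right)} + 137\right) = \left(-1 + \left(\frac{0}{-2}\right)^{2}\right) \left(\left(9 - 8\right) + 137\right) = \left(-1 + \left(0 \left(- \frac{1}{2}\right)\right)^{2}\right) \left(1 + 137\right) = \left(-1 + 0^{2}\right) 138 = \left(-1 + 0\right) 138 = \left(-1\right) 138 = -138$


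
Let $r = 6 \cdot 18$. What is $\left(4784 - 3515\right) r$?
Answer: $137052$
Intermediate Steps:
$r = 108$
$\left(4784 - 3515\right) r = \left(4784 - 3515\right) 108 = 1269 \cdot 108 = 137052$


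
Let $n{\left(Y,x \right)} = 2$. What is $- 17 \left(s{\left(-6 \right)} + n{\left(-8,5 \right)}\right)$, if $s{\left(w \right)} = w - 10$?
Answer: $238$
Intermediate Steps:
$s{\left(w \right)} = -10 + w$
$- 17 \left(s{\left(-6 \right)} + n{\left(-8,5 \right)}\right) = - 17 \left(\left(-10 - 6\right) + 2\right) = - 17 \left(-16 + 2\right) = \left(-17\right) \left(-14\right) = 238$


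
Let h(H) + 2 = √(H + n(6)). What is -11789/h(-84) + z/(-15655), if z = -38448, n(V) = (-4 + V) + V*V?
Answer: 37103599/78275 + 11789*I*√46/50 ≈ 474.02 + 1599.1*I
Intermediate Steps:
n(V) = -4 + V + V² (n(V) = (-4 + V) + V² = -4 + V + V²)
h(H) = -2 + √(38 + H) (h(H) = -2 + √(H + (-4 + 6 + 6²)) = -2 + √(H + (-4 + 6 + 36)) = -2 + √(H + 38) = -2 + √(38 + H))
-11789/h(-84) + z/(-15655) = -11789/(-2 + √(38 - 84)) - 38448/(-15655) = -11789/(-2 + √(-46)) - 38448*(-1/15655) = -11789/(-2 + I*√46) + 38448/15655 = 38448/15655 - 11789/(-2 + I*√46)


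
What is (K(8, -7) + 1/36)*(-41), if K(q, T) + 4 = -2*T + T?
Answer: -4469/36 ≈ -124.14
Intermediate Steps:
K(q, T) = -4 - T (K(q, T) = -4 + (-2*T + T) = -4 - T)
(K(8, -7) + 1/36)*(-41) = ((-4 - 1*(-7)) + 1/36)*(-41) = ((-4 + 7) + 1/36)*(-41) = (3 + 1/36)*(-41) = (109/36)*(-41) = -4469/36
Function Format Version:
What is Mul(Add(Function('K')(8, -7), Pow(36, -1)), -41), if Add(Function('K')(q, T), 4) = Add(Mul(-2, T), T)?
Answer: Rational(-4469, 36) ≈ -124.14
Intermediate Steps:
Function('K')(q, T) = Add(-4, Mul(-1, T)) (Function('K')(q, T) = Add(-4, Add(Mul(-2, T), T)) = Add(-4, Mul(-1, T)))
Mul(Add(Function('K')(8, -7), Pow(36, -1)), -41) = Mul(Add(Add(-4, Mul(-1, -7)), Pow(36, -1)), -41) = Mul(Add(Add(-4, 7), Rational(1, 36)), -41) = Mul(Add(3, Rational(1, 36)), -41) = Mul(Rational(109, 36), -41) = Rational(-4469, 36)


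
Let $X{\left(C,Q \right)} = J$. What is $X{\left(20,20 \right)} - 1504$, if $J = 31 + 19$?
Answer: $-1454$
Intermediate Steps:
$J = 50$
$X{\left(C,Q \right)} = 50$
$X{\left(20,20 \right)} - 1504 = 50 - 1504 = -1454$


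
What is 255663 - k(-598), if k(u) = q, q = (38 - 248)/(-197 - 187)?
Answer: 16362397/64 ≈ 2.5566e+5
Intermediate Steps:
q = 35/64 (q = -210/(-384) = -210*(-1/384) = 35/64 ≈ 0.54688)
k(u) = 35/64
255663 - k(-598) = 255663 - 1*35/64 = 255663 - 35/64 = 16362397/64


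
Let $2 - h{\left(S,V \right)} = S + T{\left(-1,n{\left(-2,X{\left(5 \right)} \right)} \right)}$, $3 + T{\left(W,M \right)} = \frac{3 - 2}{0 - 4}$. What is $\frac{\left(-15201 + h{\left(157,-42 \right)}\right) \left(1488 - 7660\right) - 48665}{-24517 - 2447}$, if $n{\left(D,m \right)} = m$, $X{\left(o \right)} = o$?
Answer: $- \frac{23677127}{6741} \approx -3512.4$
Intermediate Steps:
$T{\left(W,M \right)} = - \frac{13}{4}$ ($T{\left(W,M \right)} = -3 + \frac{3 - 2}{0 - 4} = -3 + 1 \frac{1}{-4} = -3 + 1 \left(- \frac{1}{4}\right) = -3 - \frac{1}{4} = - \frac{13}{4}$)
$h{\left(S,V \right)} = \frac{21}{4} - S$ ($h{\left(S,V \right)} = 2 - \left(S - \frac{13}{4}\right) = 2 - \left(- \frac{13}{4} + S\right) = \frac{21}{4} - S$)
$\frac{\left(-15201 + h{\left(157,-42 \right)}\right) \left(1488 - 7660\right) - 48665}{-24517 - 2447} = \frac{\left(-15201 + \left(\frac{21}{4} - 157\right)\right) \left(1488 - 7660\right) - 48665}{-24517 - 2447} = \frac{\left(-15201 + \left(\frac{21}{4} - 157\right)\right) \left(-6172\right) - 48665}{-26964} = \left(\left(-15201 - \frac{607}{4}\right) \left(-6172\right) - 48665\right) \left(- \frac{1}{26964}\right) = \left(\left(- \frac{61411}{4}\right) \left(-6172\right) - 48665\right) \left(- \frac{1}{26964}\right) = \left(94757173 - 48665\right) \left(- \frac{1}{26964}\right) = 94708508 \left(- \frac{1}{26964}\right) = - \frac{23677127}{6741}$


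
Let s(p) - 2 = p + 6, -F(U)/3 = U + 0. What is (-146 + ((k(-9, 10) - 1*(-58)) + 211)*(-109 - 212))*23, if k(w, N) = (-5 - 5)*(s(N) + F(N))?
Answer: -2875345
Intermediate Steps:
F(U) = -3*U (F(U) = -3*(U + 0) = -3*U)
s(p) = 8 + p (s(p) = 2 + (p + 6) = 2 + (6 + p) = 8 + p)
k(w, N) = -80 + 20*N (k(w, N) = (-5 - 5)*((8 + N) - 3*N) = -10*(8 - 2*N) = -80 + 20*N)
(-146 + ((k(-9, 10) - 1*(-58)) + 211)*(-109 - 212))*23 = (-146 + (((-80 + 20*10) - 1*(-58)) + 211)*(-109 - 212))*23 = (-146 + (((-80 + 200) + 58) + 211)*(-321))*23 = (-146 + ((120 + 58) + 211)*(-321))*23 = (-146 + (178 + 211)*(-321))*23 = (-146 + 389*(-321))*23 = (-146 - 124869)*23 = -125015*23 = -2875345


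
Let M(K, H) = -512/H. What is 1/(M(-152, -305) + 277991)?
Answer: 305/84787767 ≈ 3.5972e-6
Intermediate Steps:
1/(M(-152, -305) + 277991) = 1/(-512/(-305) + 277991) = 1/(-512*(-1/305) + 277991) = 1/(512/305 + 277991) = 1/(84787767/305) = 305/84787767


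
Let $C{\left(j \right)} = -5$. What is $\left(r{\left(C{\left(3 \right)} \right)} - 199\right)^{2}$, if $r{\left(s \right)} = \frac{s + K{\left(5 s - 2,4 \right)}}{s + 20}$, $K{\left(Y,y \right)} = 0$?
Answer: $\frac{357604}{9} \approx 39734.0$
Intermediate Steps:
$r{\left(s \right)} = \frac{s}{20 + s}$ ($r{\left(s \right)} = \frac{s + 0}{s + 20} = \frac{s}{20 + s}$)
$\left(r{\left(C{\left(3 \right)} \right)} - 199\right)^{2} = \left(- \frac{5}{20 - 5} - 199\right)^{2} = \left(- \frac{5}{15} - 199\right)^{2} = \left(\left(-5\right) \frac{1}{15} - 199\right)^{2} = \left(- \frac{1}{3} - 199\right)^{2} = \left(- \frac{598}{3}\right)^{2} = \frac{357604}{9}$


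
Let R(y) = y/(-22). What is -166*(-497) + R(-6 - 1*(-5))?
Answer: 1815045/22 ≈ 82502.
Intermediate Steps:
R(y) = -y/22 (R(y) = y*(-1/22) = -y/22)
-166*(-497) + R(-6 - 1*(-5)) = -166*(-497) - (-6 - 1*(-5))/22 = 82502 - (-6 + 5)/22 = 82502 - 1/22*(-1) = 82502 + 1/22 = 1815045/22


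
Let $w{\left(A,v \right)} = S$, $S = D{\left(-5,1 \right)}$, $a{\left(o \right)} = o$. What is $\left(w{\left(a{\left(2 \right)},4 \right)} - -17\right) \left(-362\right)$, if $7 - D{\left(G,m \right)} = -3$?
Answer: $-9774$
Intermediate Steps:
$D{\left(G,m \right)} = 10$ ($D{\left(G,m \right)} = 7 - -3 = 7 + 3 = 10$)
$S = 10$
$w{\left(A,v \right)} = 10$
$\left(w{\left(a{\left(2 \right)},4 \right)} - -17\right) \left(-362\right) = \left(10 - -17\right) \left(-362\right) = \left(10 + 17\right) \left(-362\right) = 27 \left(-362\right) = -9774$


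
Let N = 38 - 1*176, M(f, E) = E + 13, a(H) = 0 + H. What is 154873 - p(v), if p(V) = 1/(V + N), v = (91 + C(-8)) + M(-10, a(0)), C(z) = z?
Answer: 6504667/42 ≈ 1.5487e+5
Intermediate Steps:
a(H) = H
M(f, E) = 13 + E
N = -138 (N = 38 - 176 = -138)
v = 96 (v = (91 - 8) + (13 + 0) = 83 + 13 = 96)
p(V) = 1/(-138 + V) (p(V) = 1/(V - 138) = 1/(-138 + V))
154873 - p(v) = 154873 - 1/(-138 + 96) = 154873 - 1/(-42) = 154873 - 1*(-1/42) = 154873 + 1/42 = 6504667/42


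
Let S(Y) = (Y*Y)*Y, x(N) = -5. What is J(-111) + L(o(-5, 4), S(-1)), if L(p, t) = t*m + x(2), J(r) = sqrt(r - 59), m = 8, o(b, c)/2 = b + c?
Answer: -13 + I*sqrt(170) ≈ -13.0 + 13.038*I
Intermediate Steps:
o(b, c) = 2*b + 2*c (o(b, c) = 2*(b + c) = 2*b + 2*c)
J(r) = sqrt(-59 + r)
S(Y) = Y**3 (S(Y) = Y**2*Y = Y**3)
L(p, t) = -5 + 8*t (L(p, t) = t*8 - 5 = 8*t - 5 = -5 + 8*t)
J(-111) + L(o(-5, 4), S(-1)) = sqrt(-59 - 111) + (-5 + 8*(-1)**3) = sqrt(-170) + (-5 + 8*(-1)) = I*sqrt(170) + (-5 - 8) = I*sqrt(170) - 13 = -13 + I*sqrt(170)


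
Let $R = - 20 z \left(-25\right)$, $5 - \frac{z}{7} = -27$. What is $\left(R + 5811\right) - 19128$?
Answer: $98683$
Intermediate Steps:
$z = 224$ ($z = 35 - -189 = 35 + 189 = 224$)
$R = 112000$ ($R = \left(-20\right) 224 \left(-25\right) = \left(-4480\right) \left(-25\right) = 112000$)
$\left(R + 5811\right) - 19128 = \left(112000 + 5811\right) - 19128 = 117811 - 19128 = 98683$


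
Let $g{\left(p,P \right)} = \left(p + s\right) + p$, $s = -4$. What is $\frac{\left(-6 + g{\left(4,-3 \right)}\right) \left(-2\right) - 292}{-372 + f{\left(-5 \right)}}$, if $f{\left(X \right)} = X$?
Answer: $\frac{288}{377} \approx 0.76393$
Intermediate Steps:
$g{\left(p,P \right)} = -4 + 2 p$ ($g{\left(p,P \right)} = \left(p - 4\right) + p = \left(-4 + p\right) + p = -4 + 2 p$)
$\frac{\left(-6 + g{\left(4,-3 \right)}\right) \left(-2\right) - 292}{-372 + f{\left(-5 \right)}} = \frac{\left(-6 + \left(-4 + 2 \cdot 4\right)\right) \left(-2\right) - 292}{-372 - 5} = \frac{\left(-6 + \left(-4 + 8\right)\right) \left(-2\right) - 292}{-377} = \left(\left(-6 + 4\right) \left(-2\right) - 292\right) \left(- \frac{1}{377}\right) = \left(\left(-2\right) \left(-2\right) - 292\right) \left(- \frac{1}{377}\right) = \left(4 - 292\right) \left(- \frac{1}{377}\right) = \left(-288\right) \left(- \frac{1}{377}\right) = \frac{288}{377}$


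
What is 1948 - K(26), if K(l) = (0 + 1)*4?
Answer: 1944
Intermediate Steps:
K(l) = 4 (K(l) = 1*4 = 4)
1948 - K(26) = 1948 - 1*4 = 1948 - 4 = 1944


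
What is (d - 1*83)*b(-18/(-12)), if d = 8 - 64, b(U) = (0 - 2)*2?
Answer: 556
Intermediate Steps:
b(U) = -4 (b(U) = -2*2 = -4)
d = -56
(d - 1*83)*b(-18/(-12)) = (-56 - 1*83)*(-4) = (-56 - 83)*(-4) = -139*(-4) = 556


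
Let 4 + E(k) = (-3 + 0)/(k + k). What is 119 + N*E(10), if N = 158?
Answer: -5367/10 ≈ -536.70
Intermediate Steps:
E(k) = -4 - 3/(2*k) (E(k) = -4 + (-3 + 0)/(k + k) = -4 - 3*1/(2*k) = -4 - 3/(2*k))
119 + N*E(10) = 119 + 158*(-4 - 3/2/10) = 119 + 158*(-4 - 3/2*1/10) = 119 + 158*(-4 - 3/20) = 119 + 158*(-83/20) = 119 - 6557/10 = -5367/10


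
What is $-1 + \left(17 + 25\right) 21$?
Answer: $881$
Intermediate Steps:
$-1 + \left(17 + 25\right) 21 = -1 + 42 \cdot 21 = -1 + 882 = 881$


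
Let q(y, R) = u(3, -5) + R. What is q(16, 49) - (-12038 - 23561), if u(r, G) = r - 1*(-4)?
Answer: 35655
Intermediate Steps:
u(r, G) = 4 + r (u(r, G) = r + 4 = 4 + r)
q(y, R) = 7 + R (q(y, R) = (4 + 3) + R = 7 + R)
q(16, 49) - (-12038 - 23561) = (7 + 49) - (-12038 - 23561) = 56 - 1*(-35599) = 56 + 35599 = 35655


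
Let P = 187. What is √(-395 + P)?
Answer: 4*I*√13 ≈ 14.422*I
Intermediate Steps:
√(-395 + P) = √(-395 + 187) = √(-208) = 4*I*√13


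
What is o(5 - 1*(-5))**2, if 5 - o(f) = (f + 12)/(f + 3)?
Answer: 1849/169 ≈ 10.941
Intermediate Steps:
o(f) = 5 - (12 + f)/(3 + f) (o(f) = 5 - (f + 12)/(f + 3) = 5 - (12 + f)/(3 + f))
o(5 - 1*(-5))**2 = ((3 + 4*(5 - 1*(-5)))/(3 + (5 - 1*(-5))))**2 = ((3 + 4*(5 + 5))/(3 + (5 + 5)))**2 = ((3 + 4*10)/(3 + 10))**2 = ((3 + 40)/13)**2 = ((1/13)*43)**2 = (43/13)**2 = 1849/169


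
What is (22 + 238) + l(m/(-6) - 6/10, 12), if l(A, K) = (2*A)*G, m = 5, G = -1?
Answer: 3943/15 ≈ 262.87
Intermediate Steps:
l(A, K) = -2*A (l(A, K) = (2*A)*(-1) = -2*A)
(22 + 238) + l(m/(-6) - 6/10, 12) = (22 + 238) - 2*(5/(-6) - 6/10) = 260 - 2*(5*(-⅙) - 6*⅒) = 260 - 2*(-⅚ - ⅗) = 260 - 2*(-43/30) = 260 + 43/15 = 3943/15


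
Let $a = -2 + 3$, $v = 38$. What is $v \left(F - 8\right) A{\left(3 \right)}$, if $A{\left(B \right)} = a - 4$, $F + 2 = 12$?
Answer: $-228$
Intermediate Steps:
$a = 1$
$F = 10$ ($F = -2 + 12 = 10$)
$A{\left(B \right)} = -3$ ($A{\left(B \right)} = 1 - 4 = -3$)
$v \left(F - 8\right) A{\left(3 \right)} = 38 \left(10 - 8\right) \left(-3\right) = 38 \cdot 2 \left(-3\right) = 76 \left(-3\right) = -228$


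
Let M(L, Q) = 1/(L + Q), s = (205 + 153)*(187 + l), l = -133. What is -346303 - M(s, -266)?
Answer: -6602612999/19066 ≈ -3.4630e+5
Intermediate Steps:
s = 19332 (s = (205 + 153)*(187 - 133) = 358*54 = 19332)
-346303 - M(s, -266) = -346303 - 1/(19332 - 266) = -346303 - 1/19066 = -6602612999/19066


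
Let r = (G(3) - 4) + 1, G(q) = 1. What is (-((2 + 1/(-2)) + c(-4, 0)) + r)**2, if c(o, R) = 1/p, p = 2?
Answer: 16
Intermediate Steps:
c(o, R) = 1/2
r = -2 (r = (1 - 4) + 1 = -3 + 1 = -2)
(-((2 + 1/(-2)) + c(-4, 0)) + r)**2 = (-((2 + 1/(-2)) + 1/2) - 2)**2 = (-((2 - 1/2) + 1/2) - 2)**2 = (-(3/2 + 1/2) - 2)**2 = (-1*2 - 2)**2 = (-2 - 2)**2 = (-4)**2 = 16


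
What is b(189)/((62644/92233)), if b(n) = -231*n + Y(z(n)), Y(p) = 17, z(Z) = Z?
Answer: -2012616293/31322 ≈ -64256.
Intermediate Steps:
b(n) = 17 - 231*n (b(n) = -231*n + 17 = 17 - 231*n)
b(189)/((62644/92233)) = (17 - 231*189)/((62644/92233)) = (17 - 43659)/((62644*(1/92233))) = -43642/62644/92233 = -43642*92233/62644 = -2012616293/31322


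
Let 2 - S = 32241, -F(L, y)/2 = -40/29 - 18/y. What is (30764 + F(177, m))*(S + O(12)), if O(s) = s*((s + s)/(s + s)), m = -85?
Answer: -2444063968632/2465 ≈ -9.9151e+8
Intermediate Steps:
F(L, y) = 80/29 + 36/y (F(L, y) = -2*(-40/29 - 18/y) = 80/29 + 36/y)
O(s) = s (O(s) = s*((2*s)/((2*s))) = s*((2*s)*(1/(2*s))) = s*1 = s)
S = -32239 (S = 2 - 1*32241 = 2 - 32241 = -32239)
(30764 + F(177, m))*(S + O(12)) = (30764 + (80/29 + 36/(-85)))*(-32239 + 12) = (30764 + (80/29 + 36*(-1/85)))*(-32227) = (30764 + (80/29 - 36/85))*(-32227) = (30764 + 5756/2465)*(-32227) = (75839016/2465)*(-32227) = -2444063968632/2465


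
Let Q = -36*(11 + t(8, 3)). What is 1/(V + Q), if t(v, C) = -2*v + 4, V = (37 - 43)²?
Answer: 1/72 ≈ 0.013889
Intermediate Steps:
V = 36 (V = (-6)² = 36)
t(v, C) = 4 - 2*v
Q = 36 (Q = -36*(11 + (4 - 2*8)) = -36*(11 + (4 - 16)) = -36*(11 - 12) = -36*(-1) = 36)
1/(V + Q) = 1/(36 + 36) = 1/72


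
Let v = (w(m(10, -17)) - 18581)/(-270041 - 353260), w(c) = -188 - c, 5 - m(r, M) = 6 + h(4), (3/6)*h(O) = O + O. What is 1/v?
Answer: 623301/18752 ≈ 33.239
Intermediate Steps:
h(O) = 4*O (h(O) = 2*(O + O) = 2*(2*O) = 4*O)
m(r, M) = -17 (m(r, M) = 5 - (6 + 4*4) = 5 - (6 + 16) = 5 - 1*22 = 5 - 22 = -17)
v = 18752/623301 (v = ((-188 - 1*(-17)) - 18581)/(-270041 - 353260) = ((-188 + 17) - 18581)/(-623301) = (-171 - 18581)*(-1/623301) = -18752*(-1/623301) = 18752/623301 ≈ 0.030085)
1/v = 1/(18752/623301) = 623301/18752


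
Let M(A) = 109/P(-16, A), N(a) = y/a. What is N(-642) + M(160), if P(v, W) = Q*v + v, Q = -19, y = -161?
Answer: 19391/30816 ≈ 0.62925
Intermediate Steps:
N(a) = -161/a
P(v, W) = -18*v (P(v, W) = -19*v + v = -18*v)
M(A) = 109/288 (M(A) = 109/((-18*(-16))) = 109/288)
N(-642) + M(160) = -161/(-642) + 109/288 = -161*(-1/642) + 109/288 = 161/642 + 109/288 = 19391/30816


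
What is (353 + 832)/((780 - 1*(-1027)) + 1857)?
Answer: 1185/3664 ≈ 0.32342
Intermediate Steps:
(353 + 832)/((780 - 1*(-1027)) + 1857) = 1185/((780 + 1027) + 1857) = 1185/(1807 + 1857) = 1185/3664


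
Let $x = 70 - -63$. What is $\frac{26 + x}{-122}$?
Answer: $- \frac{159}{122} \approx -1.3033$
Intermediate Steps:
$x = 133$ ($x = 70 + 63 = 133$)
$\frac{26 + x}{-122} = \frac{26 + 133}{-122} = 159 \left(- \frac{1}{122}\right) = - \frac{159}{122}$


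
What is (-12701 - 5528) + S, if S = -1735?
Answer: -19964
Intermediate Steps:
(-12701 - 5528) + S = (-12701 - 5528) - 1735 = -18229 - 1735 = -19964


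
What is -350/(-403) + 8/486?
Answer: 86662/97929 ≈ 0.88495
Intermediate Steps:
-350/(-403) + 8/486 = -350*(-1/403) + 8*(1/486) = 350/403 + 4/243 = 86662/97929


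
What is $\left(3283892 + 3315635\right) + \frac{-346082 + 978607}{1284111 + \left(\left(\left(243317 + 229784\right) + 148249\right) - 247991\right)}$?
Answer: $\frac{2187703729843}{331494} \approx 6.5995 \cdot 10^{6}$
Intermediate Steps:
$\left(3283892 + 3315635\right) + \frac{-346082 + 978607}{1284111 + \left(\left(\left(243317 + 229784\right) + 148249\right) - 247991\right)} = 6599527 + \frac{632525}{1284111 + \left(\left(473101 + 148249\right) - 247991\right)} = 6599527 + \frac{632525}{1284111 + \left(621350 - 247991\right)} = 6599527 + \frac{632525}{1284111 + 373359} = 6599527 + \frac{632525}{1657470} = 6599527 + 632525 \cdot \frac{1}{1657470} = 6599527 + \frac{126505}{331494} = \frac{2187703729843}{331494}$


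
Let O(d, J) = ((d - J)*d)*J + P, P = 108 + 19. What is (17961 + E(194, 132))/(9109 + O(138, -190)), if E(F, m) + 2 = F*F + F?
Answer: -55789/8590924 ≈ -0.0064939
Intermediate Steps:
P = 127
E(F, m) = -2 + F + F**2 (E(F, m) = -2 + (F*F + F) = -2 + (F**2 + F) = -2 + (F + F**2) = -2 + F + F**2)
O(d, J) = 127 + J*d*(d - J) (O(d, J) = ((d - J)*d)*J + 127 = (d*(d - J))*J + 127 = J*d*(d - J) + 127 = 127 + J*d*(d - J))
(17961 + E(194, 132))/(9109 + O(138, -190)) = (17961 + (-2 + 194 + 194**2))/(9109 + (127 - 190*138**2 - 1*138*(-190)**2)) = (17961 + (-2 + 194 + 37636))/(9109 + (127 - 190*19044 - 1*138*36100)) = (17961 + 37828)/(9109 + (127 - 3618360 - 4981800)) = 55789/(9109 - 8600033) = 55789/(-8590924) = 55789*(-1/8590924) = -55789/8590924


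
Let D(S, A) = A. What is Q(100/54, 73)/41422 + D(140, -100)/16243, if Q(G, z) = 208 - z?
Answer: -1949395/672817546 ≈ -0.0028974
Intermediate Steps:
Q(100/54, 73)/41422 + D(140, -100)/16243 = (208 - 1*73)/41422 - 100/16243 = (208 - 73)*(1/41422) - 100*1/16243 = 135*(1/41422) - 100/16243 = 135/41422 - 100/16243 = -1949395/672817546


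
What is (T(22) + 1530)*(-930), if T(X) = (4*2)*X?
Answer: -1586580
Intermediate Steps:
T(X) = 8*X
(T(22) + 1530)*(-930) = (8*22 + 1530)*(-930) = (176 + 1530)*(-930) = 1706*(-930) = -1586580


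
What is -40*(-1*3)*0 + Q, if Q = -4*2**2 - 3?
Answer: -19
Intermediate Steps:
Q = -19 (Q = -4*4 - 3 = -16 - 3 = -19)
-40*(-1*3)*0 + Q = -40*(-1*3)*0 - 19 = -(-120)*0 - 19 = -40*0 - 19 = 0 - 19 = -19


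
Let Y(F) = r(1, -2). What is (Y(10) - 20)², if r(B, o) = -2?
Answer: 484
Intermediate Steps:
Y(F) = -2
(Y(10) - 20)² = (-2 - 20)² = (-22)² = 484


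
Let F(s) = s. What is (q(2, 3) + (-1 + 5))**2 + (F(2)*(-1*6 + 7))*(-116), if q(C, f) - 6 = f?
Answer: -63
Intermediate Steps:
q(C, f) = 6 + f
(q(2, 3) + (-1 + 5))**2 + (F(2)*(-1*6 + 7))*(-116) = ((6 + 3) + (-1 + 5))**2 + (2*(-1*6 + 7))*(-116) = (9 + 4)**2 + (2*(-6 + 7))*(-116) = 13**2 + (2*1)*(-116) = 169 + 2*(-116) = 169 - 232 = -63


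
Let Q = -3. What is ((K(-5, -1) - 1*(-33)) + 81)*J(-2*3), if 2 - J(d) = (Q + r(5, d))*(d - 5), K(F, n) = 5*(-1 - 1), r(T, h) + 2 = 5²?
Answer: 23088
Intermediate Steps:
r(T, h) = 23 (r(T, h) = -2 + 5² = -2 + 25 = 23)
K(F, n) = -10 (K(F, n) = 5*(-2) = -10)
J(d) = 102 - 20*d (J(d) = 2 - (-3 + 23)*(d - 5) = 2 - 20*(-5 + d) = 2 - (-100 + 20*d) = 2 + (100 - 20*d) = 102 - 20*d)
((K(-5, -1) - 1*(-33)) + 81)*J(-2*3) = ((-10 - 1*(-33)) + 81)*(102 - (-40)*3) = ((-10 + 33) + 81)*(102 - 20*(-6)) = (23 + 81)*(102 + 120) = 104*222 = 23088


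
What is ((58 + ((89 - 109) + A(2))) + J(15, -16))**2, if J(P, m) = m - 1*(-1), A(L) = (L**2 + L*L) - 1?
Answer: 900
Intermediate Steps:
A(L) = -1 + 2*L**2 (A(L) = (L**2 + L**2) - 1 = 2*L**2 - 1 = -1 + 2*L**2)
J(P, m) = 1 + m (J(P, m) = m + 1 = 1 + m)
((58 + ((89 - 109) + A(2))) + J(15, -16))**2 = ((58 + ((89 - 109) + (-1 + 2*2**2))) + (1 - 16))**2 = ((58 + (-20 + (-1 + 2*4))) - 15)**2 = ((58 + (-20 + (-1 + 8))) - 15)**2 = ((58 + (-20 + 7)) - 15)**2 = ((58 - 13) - 15)**2 = (45 - 15)**2 = 30**2 = 900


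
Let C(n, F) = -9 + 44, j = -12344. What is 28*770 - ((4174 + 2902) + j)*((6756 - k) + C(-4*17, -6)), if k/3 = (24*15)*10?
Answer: -21097852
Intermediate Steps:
k = 10800 (k = 3*((24*15)*10) = 3*(360*10) = 3*3600 = 10800)
C(n, F) = 35
28*770 - ((4174 + 2902) + j)*((6756 - k) + C(-4*17, -6)) = 28*770 - ((4174 + 2902) - 12344)*((6756 - 1*10800) + 35) = 21560 - (7076 - 12344)*((6756 - 10800) + 35) = 21560 - (-5268)*(-4044 + 35) = 21560 - (-5268)*(-4009) = 21560 - 1*21119412 = 21560 - 21119412 = -21097852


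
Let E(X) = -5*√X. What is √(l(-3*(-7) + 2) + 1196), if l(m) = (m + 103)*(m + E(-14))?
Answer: √(4094 - 630*I*√14) ≈ 66.401 - 17.75*I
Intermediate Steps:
l(m) = (103 + m)*(m - 5*I*√14) (l(m) = (m + 103)*(m - 5*I*√14) = (103 + m)*(m - 5*I*√14))
√(l(-3*(-7) + 2) + 1196) = √(((-3*(-7) + 2)² + 103*(-3*(-7) + 2) - 515*I*√14 - 5*I*(-3*(-7) + 2)*√14) + 1196) = √(((21 + 2)² + 103*(21 + 2) - 515*I*√14 - 5*I*(21 + 2)*√14) + 1196) = √((23² + 103*23 - 515*I*√14 - 5*I*23*√14) + 1196) = √((529 + 2369 - 515*I*√14 - 115*I*√14) + 1196) = √((2898 - 630*I*√14) + 1196) = √(4094 - 630*I*√14)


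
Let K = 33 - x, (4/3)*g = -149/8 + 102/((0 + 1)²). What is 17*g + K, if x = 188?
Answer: 29057/32 ≈ 908.03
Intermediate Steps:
g = 2001/32 (g = 3*(-149/8 + 102/((0 + 1)²))/4 = 3*(-149*⅛ + 102/(1²))/4 = 3*(-149/8 + 102/1)/4 = 3*(-149/8 + 102*1)/4 = 3*(-149/8 + 102)/4 = (¾)*(667/8) = 2001/32 ≈ 62.531)
K = -155 (K = 33 - 1*188 = 33 - 188 = -155)
17*g + K = 17*(2001/32) - 155 = 34017/32 - 155 = 29057/32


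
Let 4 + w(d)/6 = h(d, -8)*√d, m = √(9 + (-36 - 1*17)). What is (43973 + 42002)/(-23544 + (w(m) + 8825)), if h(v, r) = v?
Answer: -85975/(14743 - 12*I*√2*11^(¾)*√I) ≈ -5.8029 - 0.028389*I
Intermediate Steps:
m = 2*I*√11 (m = √(9 + (-36 - 17)) = √(9 - 53) = √(-44) = 2*I*√11 ≈ 6.6332*I)
w(d) = -24 + 6*d^(3/2) (w(d) = -24 + 6*(d*√d) = -24 + 6*d^(3/2))
(43973 + 42002)/(-23544 + (w(m) + 8825)) = (43973 + 42002)/(-23544 + ((-24 + 6*(2*I*√11)^(3/2)) + 8825)) = 85975/(-23544 + ((-24 + 6*(2*√2*11^(¾)*I^(3/2))) + 8825)) = 85975/(-23544 + ((-24 + 12*√2*11^(¾)*I^(3/2)) + 8825)) = 85975/(-23544 + (8801 + 12*√2*11^(¾)*I^(3/2))) = 85975/(-14743 + 12*√2*11^(¾)*I^(3/2))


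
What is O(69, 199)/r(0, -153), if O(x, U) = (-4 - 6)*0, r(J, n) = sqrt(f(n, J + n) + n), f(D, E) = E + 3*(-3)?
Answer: 0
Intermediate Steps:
f(D, E) = -9 + E (f(D, E) = E - 9 = -9 + E)
r(J, n) = sqrt(-9 + J + 2*n) (r(J, n) = sqrt((-9 + (J + n)) + n) = sqrt((-9 + J + n) + n) = sqrt(-9 + J + 2*n))
O(x, U) = 0 (O(x, U) = -10*0 = 0)
O(69, 199)/r(0, -153) = 0/(sqrt(-9 + 0 + 2*(-153))) = 0/(sqrt(-9 + 0 - 306)) = 0/(sqrt(-315)) = 0/((3*I*sqrt(35))) = 0*(-I*sqrt(35)/105) = 0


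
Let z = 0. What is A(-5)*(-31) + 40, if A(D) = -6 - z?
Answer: 226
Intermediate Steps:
A(D) = -6 (A(D) = -6 - 1*0 = -6 + 0 = -6)
A(-5)*(-31) + 40 = -6*(-31) + 40 = 186 + 40 = 226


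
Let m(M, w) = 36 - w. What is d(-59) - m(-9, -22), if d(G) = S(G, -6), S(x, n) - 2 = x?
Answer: -115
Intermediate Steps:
S(x, n) = 2 + x
d(G) = 2 + G
d(-59) - m(-9, -22) = (2 - 59) - (36 - 1*(-22)) = -57 - (36 + 22) = -57 - 1*58 = -57 - 58 = -115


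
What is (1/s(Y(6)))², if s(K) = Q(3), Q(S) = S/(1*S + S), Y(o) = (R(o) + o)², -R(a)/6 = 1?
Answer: 4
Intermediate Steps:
R(a) = -6 (R(a) = -6*1 = -6)
Y(o) = (-6 + o)²
Q(S) = ½ (Q(S) = S/(S + S) = S/((2*S)) = S*(1/(2*S)) = ½)
s(K) = ½
(1/s(Y(6)))² = (1/(½))² = 2² = 4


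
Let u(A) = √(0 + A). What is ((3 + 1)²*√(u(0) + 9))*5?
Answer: 240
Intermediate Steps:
u(A) = √A
((3 + 1)²*√(u(0) + 9))*5 = ((3 + 1)²*√(√0 + 9))*5 = (4²*√(0 + 9))*5 = (16*√9)*5 = (16*3)*5 = 48*5 = 240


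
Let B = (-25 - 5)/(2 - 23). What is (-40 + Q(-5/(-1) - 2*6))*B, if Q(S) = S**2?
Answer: 90/7 ≈ 12.857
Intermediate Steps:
B = 10/7 (B = -30/(-21) = -30*(-1/21) = 10/7 ≈ 1.4286)
(-40 + Q(-5/(-1) - 2*6))*B = (-40 + (-5/(-1) - 2*6)**2)*(10/7) = (-40 + (-5*(-1) - 12)**2)*(10/7) = (-40 + (5 - 12)**2)*(10/7) = (-40 + (-7)**2)*(10/7) = (-40 + 49)*(10/7) = 9*(10/7) = 90/7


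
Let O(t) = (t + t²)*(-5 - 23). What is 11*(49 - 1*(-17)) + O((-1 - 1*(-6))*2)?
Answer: -2354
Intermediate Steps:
O(t) = -28*t - 28*t² (O(t) = (t + t²)*(-28) = -28*t - 28*t²)
11*(49 - 1*(-17)) + O((-1 - 1*(-6))*2) = 11*(49 - 1*(-17)) - 28*(-1 - 1*(-6))*2*(1 + (-1 - 1*(-6))*2) = 11*(49 + 17) - 28*(-1 + 6)*2*(1 + (-1 + 6)*2) = 11*66 - 28*5*2*(1 + 5*2) = 726 - 28*10*(1 + 10) = 726 - 28*10*11 = 726 - 3080 = -2354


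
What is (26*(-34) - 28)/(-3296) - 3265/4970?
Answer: -19465/51191 ≈ -0.38024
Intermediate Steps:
(26*(-34) - 28)/(-3296) - 3265/4970 = (-884 - 28)*(-1/3296) - 3265*1/4970 = -912*(-1/3296) - 653/994 = 57/206 - 653/994 = -19465/51191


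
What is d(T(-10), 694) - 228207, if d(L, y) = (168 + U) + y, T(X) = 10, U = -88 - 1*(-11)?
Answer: -227422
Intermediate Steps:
U = -77 (U = -88 + 11 = -77)
d(L, y) = 91 + y (d(L, y) = (168 - 77) + y = 91 + y)
d(T(-10), 694) - 228207 = (91 + 694) - 228207 = 785 - 228207 = -227422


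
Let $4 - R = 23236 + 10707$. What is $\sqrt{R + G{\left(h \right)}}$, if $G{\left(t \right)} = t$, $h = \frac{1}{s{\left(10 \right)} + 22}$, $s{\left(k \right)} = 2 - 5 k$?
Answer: $\frac{i \sqrt{22942790}}{26} \approx 184.23 i$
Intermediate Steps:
$R = -33939$ ($R = 4 - \left(23236 + 10707\right) = 4 - 33943 = -33939$)
$h = - \frac{1}{26}$ ($h = \frac{1}{\left(2 - 50\right) + 22} = \frac{1}{-48 + 22} = \frac{1}{-26} = - \frac{1}{26} \approx -0.038462$)
$\sqrt{R + G{\left(h \right)}} = \sqrt{-33939 - \frac{1}{26}} = \sqrt{- \frac{882415}{26}} = \frac{i \sqrt{22942790}}{26}$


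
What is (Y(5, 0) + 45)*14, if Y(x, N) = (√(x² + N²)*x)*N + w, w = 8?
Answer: 742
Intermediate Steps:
Y(x, N) = 8 + N*x*√(N² + x²) (Y(x, N) = (√(x² + N²)*x)*N + 8 = (√(N² + x²)*x)*N + 8 = (x*√(N² + x²))*N + 8 = N*x*√(N² + x²) + 8 = 8 + N*x*√(N² + x²))
(Y(5, 0) + 45)*14 = ((8 + 0*5*√(0² + 5²)) + 45)*14 = ((8 + 0*5*√(0 + 25)) + 45)*14 = ((8 + 0*5*√25) + 45)*14 = ((8 + 0*5*5) + 45)*14 = ((8 + 0) + 45)*14 = (8 + 45)*14 = 53*14 = 742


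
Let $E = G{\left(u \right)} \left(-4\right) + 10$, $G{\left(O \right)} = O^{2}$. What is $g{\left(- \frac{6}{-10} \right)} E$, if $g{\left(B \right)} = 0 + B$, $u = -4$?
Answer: $- \frac{162}{5} \approx -32.4$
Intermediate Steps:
$g{\left(B \right)} = B$
$E = -54$ ($E = \left(-4\right)^{2} \left(-4\right) + 10 = 16 \left(-4\right) + 10 = -64 + 10 = -54$)
$g{\left(- \frac{6}{-10} \right)} E = - \frac{6}{-10} \left(-54\right) = \left(-6\right) \left(- \frac{1}{10}\right) \left(-54\right) = \frac{3}{5} \left(-54\right) = - \frac{162}{5}$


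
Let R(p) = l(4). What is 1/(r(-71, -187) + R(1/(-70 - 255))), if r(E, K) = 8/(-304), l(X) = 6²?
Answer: 38/1367 ≈ 0.027798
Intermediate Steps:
l(X) = 36
R(p) = 36
r(E, K) = -1/38 (r(E, K) = 8*(-1/304) = -1/38)
1/(r(-71, -187) + R(1/(-70 - 255))) = 1/(-1/38 + 36) = 1/(1367/38) = 38/1367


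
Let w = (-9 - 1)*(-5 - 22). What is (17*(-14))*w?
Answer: -64260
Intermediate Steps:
w = 270 (w = -10*(-27) = 270)
(17*(-14))*w = (17*(-14))*270 = -238*270 = -64260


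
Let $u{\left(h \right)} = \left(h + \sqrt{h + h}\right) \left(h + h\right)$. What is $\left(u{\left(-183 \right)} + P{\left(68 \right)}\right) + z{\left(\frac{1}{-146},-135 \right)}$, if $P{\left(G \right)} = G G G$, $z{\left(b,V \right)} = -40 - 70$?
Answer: $381300 - 366 i \sqrt{366} \approx 3.813 \cdot 10^{5} - 7002.0 i$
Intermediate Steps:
$z{\left(b,V \right)} = -110$ ($z{\left(b,V \right)} = -40 - 70 = -110$)
$u{\left(h \right)} = 2 h \left(h + \sqrt{2} \sqrt{h}\right)$ ($u{\left(h \right)} = \left(h + \sqrt{2 h}\right) 2 h = \left(h + \sqrt{2} \sqrt{h}\right) 2 h = 2 h \left(h + \sqrt{2} \sqrt{h}\right)$)
$P{\left(G \right)} = G^{3}$ ($P{\left(G \right)} = G^{2} G = G^{3}$)
$\left(u{\left(-183 \right)} + P{\left(68 \right)}\right) + z{\left(\frac{1}{-146},-135 \right)} = \left(\left(2 \left(-183\right)^{2} + 2 \sqrt{2} \left(-183\right)^{\frac{3}{2}}\right) + 68^{3}\right) - 110 = \left(\left(2 \cdot 33489 + 2 \sqrt{2} \left(- 183 i \sqrt{183}\right)\right) + 314432\right) - 110 = \left(\left(66978 - 366 i \sqrt{366}\right) + 314432\right) - 110 = \left(381410 - 366 i \sqrt{366}\right) - 110 = 381300 - 366 i \sqrt{366}$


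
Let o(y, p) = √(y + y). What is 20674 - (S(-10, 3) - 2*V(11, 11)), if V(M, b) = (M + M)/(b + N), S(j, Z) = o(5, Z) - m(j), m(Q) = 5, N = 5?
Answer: 82727/4 - √10 ≈ 20679.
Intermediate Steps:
o(y, p) = √2*√y (o(y, p) = √(2*y) = √2*√y)
S(j, Z) = -5 + √10 (S(j, Z) = √2*√5 - 1*5 = √10 - 5 = -5 + √10)
V(M, b) = 2*M/(5 + b) (V(M, b) = (M + M)/(b + 5) = (2*M)/(5 + b) = 2*M/(5 + b))
20674 - (S(-10, 3) - 2*V(11, 11)) = 20674 - ((-5 + √10) - 4*11/(5 + 11)) = 20674 - ((-5 + √10) - 4*11/16) = 20674 - ((-5 + √10) - 2*11/8) = 20674 - ((-5 + √10) - 11/4) = 20674 - (-31/4 + √10) = 20674 + (31/4 - √10) = 82727/4 - √10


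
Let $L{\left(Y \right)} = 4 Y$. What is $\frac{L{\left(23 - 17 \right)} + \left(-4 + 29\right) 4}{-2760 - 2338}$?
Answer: $- \frac{62}{2549} \approx -0.024323$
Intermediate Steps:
$\frac{L{\left(23 - 17 \right)} + \left(-4 + 29\right) 4}{-2760 - 2338} = \frac{4 \left(23 - 17\right) + \left(-4 + 29\right) 4}{-2760 - 2338} = \frac{4 \left(23 - 17\right) + 25 \cdot 4}{-5098} = \left(4 \cdot 6 + 100\right) \left(- \frac{1}{5098}\right) = \left(24 + 100\right) \left(- \frac{1}{5098}\right) = 124 \left(- \frac{1}{5098}\right) = - \frac{62}{2549}$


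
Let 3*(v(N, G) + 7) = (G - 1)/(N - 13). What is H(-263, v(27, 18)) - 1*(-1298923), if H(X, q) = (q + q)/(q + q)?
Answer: 1298924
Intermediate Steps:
v(N, G) = -7 + (-1 + G)/(3*(-13 + N)) (v(N, G) = -7 + ((G - 1)/(N - 13))/3 = -7 + ((-1 + G)/(-13 + N))/3 = -7 + (-1 + G)/(3*(-13 + N)))
H(X, q) = 1 (H(X, q) = (2*q)/((2*q)) = (2*q)*(1/(2*q)) = 1)
H(-263, v(27, 18)) - 1*(-1298923) = 1 - 1*(-1298923) = 1 + 1298923 = 1298924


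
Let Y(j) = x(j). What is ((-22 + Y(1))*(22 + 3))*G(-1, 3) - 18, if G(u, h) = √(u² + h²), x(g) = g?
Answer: -18 - 525*√10 ≈ -1678.2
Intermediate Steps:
G(u, h) = √(h² + u²)
Y(j) = j
((-22 + Y(1))*(22 + 3))*G(-1, 3) - 18 = ((-22 + 1)*(22 + 3))*√(3² + (-1)²) - 18 = (-21*25)*√(9 + 1) - 18 = -525*√10 - 18 = -18 - 525*√10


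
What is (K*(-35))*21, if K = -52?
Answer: 38220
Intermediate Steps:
(K*(-35))*21 = -52*(-35)*21 = 1820*21 = 38220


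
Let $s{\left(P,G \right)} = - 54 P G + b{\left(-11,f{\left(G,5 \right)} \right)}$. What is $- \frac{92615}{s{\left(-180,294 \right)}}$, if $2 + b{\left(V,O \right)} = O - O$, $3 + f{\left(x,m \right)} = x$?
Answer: $- \frac{92615}{2857678} \approx -0.032409$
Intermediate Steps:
$f{\left(x,m \right)} = -3 + x$
$b{\left(V,O \right)} = -2$ ($b{\left(V,O \right)} = -2 + \left(O - O\right) = -2 + 0 = -2$)
$s{\left(P,G \right)} = -2 - 54 G P$ ($s{\left(P,G \right)} = - 54 P G - 2 = - 54 G P - 2 = -2 - 54 G P$)
$- \frac{92615}{s{\left(-180,294 \right)}} = - \frac{92615}{-2 - 15876 \left(-180\right)} = - \frac{92615}{-2 + 2857680} = - \frac{92615}{2857678}$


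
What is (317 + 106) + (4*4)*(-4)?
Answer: 359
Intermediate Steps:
(317 + 106) + (4*4)*(-4) = 423 + 16*(-4) = 423 - 64 = 359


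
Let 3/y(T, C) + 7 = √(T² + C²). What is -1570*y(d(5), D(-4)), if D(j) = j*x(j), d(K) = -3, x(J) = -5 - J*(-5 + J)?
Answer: 4710/(7 - √26905) ≈ -29.995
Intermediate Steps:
x(J) = -5 - J*(-5 + J)
D(j) = j*(-5 - j² + 5*j)
y(T, C) = 3/(-7 + √(C² + T²)) (y(T, C) = 3/(-7 + √(T² + C²)) = 3/(-7 + √(C² + T²)))
-1570*y(d(5), D(-4)) = -4710/(-7 + √((-4*(-5 - 1*(-4)² + 5*(-4)))² + (-3)²)) = -4710/(-7 + √((-4*(-5 - 1*16 - 20))² + 9)) = -4710/(-7 + √((-4*(-5 - 16 - 20))² + 9)) = -4710/(-7 + √((-4*(-41))² + 9)) = -4710/(-7 + √(164² + 9)) = -4710/(-7 + √(26896 + 9)) = -4710/(-7 + √26905)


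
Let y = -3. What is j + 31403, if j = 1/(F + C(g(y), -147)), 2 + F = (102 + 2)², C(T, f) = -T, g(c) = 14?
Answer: 339152401/10800 ≈ 31403.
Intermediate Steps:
F = 10814 (F = -2 + (102 + 2)² = -2 + 104² = -2 + 10816 = 10814)
j = 1/10800 (j = 1/(10814 - 1*14) = 1/(10814 - 14) = 1/10800 ≈ 9.2593e-5)
j + 31403 = 1/10800 + 31403 = 339152401/10800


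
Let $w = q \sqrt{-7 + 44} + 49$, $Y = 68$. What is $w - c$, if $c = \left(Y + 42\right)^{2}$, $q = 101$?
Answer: $-12051 + 101 \sqrt{37} \approx -11437.0$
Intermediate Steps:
$c = 12100$ ($c = \left(68 + 42\right)^{2} = 110^{2} = 12100$)
$w = 49 + 101 \sqrt{37}$ ($w = 101 \sqrt{-7 + 44} + 49 = 101 \sqrt{37} + 49 = 49 + 101 \sqrt{37} \approx 663.36$)
$w - c = \left(49 + 101 \sqrt{37}\right) - 12100 = -12051 + 101 \sqrt{37}$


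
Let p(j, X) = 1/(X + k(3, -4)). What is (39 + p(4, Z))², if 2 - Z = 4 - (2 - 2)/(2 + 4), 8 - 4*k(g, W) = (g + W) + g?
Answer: 1369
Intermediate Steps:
k(g, W) = 2 - g/2 - W/4 (k(g, W) = 2 - ((g + W) + g)/4 = 2 - ((W + g) + g)/4 = 2 - (W + 2*g)/4 = 2 + (-g/2 - W/4) = 2 - g/2 - W/4)
Z = -2 (Z = 2 - (4 - (2 - 2)/(2 + 4)) = 2 - (4 - 0/6) = 2 - (4 - 1*0) = 2 - (4 + 0) = 2 - 1*4 = 2 - 4 = -2)
p(j, X) = 1/(3/2 + X) (p(j, X) = 1/(X + (2 - ½*3 - ¼*(-4))) = 1/(X + (2 - 3/2 + 1)) = 1/(X + 3/2) = 1/(3/2 + X))
(39 + p(4, Z))² = (39 + 2/(3 + 2*(-2)))² = (39 + 2/(3 - 4))² = (39 + 2/(-1))² = (39 + 2*(-1))² = (39 - 2)² = 37² = 1369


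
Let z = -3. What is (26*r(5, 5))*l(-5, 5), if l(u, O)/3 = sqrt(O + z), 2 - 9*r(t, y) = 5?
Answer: -26*sqrt(2) ≈ -36.770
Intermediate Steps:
r(t, y) = -1/3 (r(t, y) = 2/9 - 1/9*5 = 2/9 - 5/9 = -1/3)
l(u, O) = 3*sqrt(-3 + O) (l(u, O) = 3*sqrt(O - 3) = 3*sqrt(-3 + O))
(26*r(5, 5))*l(-5, 5) = (26*(-1/3))*(3*sqrt(-3 + 5)) = -26*sqrt(2)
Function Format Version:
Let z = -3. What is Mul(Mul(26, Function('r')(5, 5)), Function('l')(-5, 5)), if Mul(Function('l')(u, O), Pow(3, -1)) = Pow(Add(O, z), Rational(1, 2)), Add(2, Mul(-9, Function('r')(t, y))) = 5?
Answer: Mul(-26, Pow(2, Rational(1, 2))) ≈ -36.770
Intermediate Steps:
Function('r')(t, y) = Rational(-1, 3) (Function('r')(t, y) = Add(Rational(2, 9), Mul(Rational(-1, 9), 5)) = Add(Rational(2, 9), Rational(-5, 9)) = Rational(-1, 3))
Function('l')(u, O) = Mul(3, Pow(Add(-3, O), Rational(1, 2))) (Function('l')(u, O) = Mul(3, Pow(Add(O, -3), Rational(1, 2))) = Mul(3, Pow(Add(-3, O), Rational(1, 2))))
Mul(Mul(26, Function('r')(5, 5)), Function('l')(-5, 5)) = Mul(Mul(26, Rational(-1, 3)), Mul(3, Pow(Add(-3, 5), Rational(1, 2)))) = Mul(Rational(-26, 3), Mul(3, Pow(2, Rational(1, 2)))) = Mul(-26, Pow(2, Rational(1, 2)))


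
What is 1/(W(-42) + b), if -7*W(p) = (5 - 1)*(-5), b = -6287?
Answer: -7/43989 ≈ -0.00015913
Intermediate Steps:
W(p) = 20/7 (W(p) = -(5 - 1)*(-5)/7 = -4*(-5)/7 = -⅐*(-20) = 20/7)
1/(W(-42) + b) = 1/(20/7 - 6287) = 1/(-43989/7) = -7/43989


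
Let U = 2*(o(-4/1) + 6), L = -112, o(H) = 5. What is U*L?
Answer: -2464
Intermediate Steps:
U = 22 (U = 2*(5 + 6) = 2*11 = 22)
U*L = 22*(-112) = -2464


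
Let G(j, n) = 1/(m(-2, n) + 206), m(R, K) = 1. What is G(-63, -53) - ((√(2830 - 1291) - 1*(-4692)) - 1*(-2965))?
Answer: -1584998/207 - 9*√19 ≈ -7696.2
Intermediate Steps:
G(j, n) = 1/207 (G(j, n) = 1/(1 + 206) = 1/207)
G(-63, -53) - ((√(2830 - 1291) - 1*(-4692)) - 1*(-2965)) = 1/207 - ((√(2830 - 1291) - 1*(-4692)) - 1*(-2965)) = 1/207 - ((√1539 + 4692) + 2965) = 1/207 - ((9*√19 + 4692) + 2965) = 1/207 - ((4692 + 9*√19) + 2965) = 1/207 - (7657 + 9*√19) = 1/207 + (-7657 - 9*√19) = -1584998/207 - 9*√19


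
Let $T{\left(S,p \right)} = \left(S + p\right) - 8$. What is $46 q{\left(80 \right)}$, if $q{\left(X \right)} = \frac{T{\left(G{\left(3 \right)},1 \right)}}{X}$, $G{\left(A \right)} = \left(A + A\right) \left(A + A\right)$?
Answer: $\frac{667}{40} \approx 16.675$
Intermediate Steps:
$G{\left(A \right)} = 4 A^{2}$ ($G{\left(A \right)} = 2 A 2 A = 4 A^{2}$)
$T{\left(S,p \right)} = -8 + S + p$
$q{\left(X \right)} = \frac{29}{X}$ ($q{\left(X \right)} = \frac{-8 + 4 \cdot 3^{2} + 1}{X} = \frac{-8 + 4 \cdot 9 + 1}{X} = \frac{-8 + 36 + 1}{X} = \frac{29}{X}$)
$46 q{\left(80 \right)} = 46 \cdot \frac{29}{80} = \frac{667}{40}$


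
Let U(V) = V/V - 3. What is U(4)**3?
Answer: -8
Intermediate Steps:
U(V) = -2 (U(V) = 1 - 3 = -2)
U(4)**3 = (-2)**3 = -8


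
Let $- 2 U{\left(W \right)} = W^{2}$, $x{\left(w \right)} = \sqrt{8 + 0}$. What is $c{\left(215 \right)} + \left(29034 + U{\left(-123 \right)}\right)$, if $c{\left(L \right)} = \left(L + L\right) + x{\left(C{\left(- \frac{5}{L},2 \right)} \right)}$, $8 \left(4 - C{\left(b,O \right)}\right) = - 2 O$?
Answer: $\frac{43799}{2} + 2 \sqrt{2} \approx 21902.0$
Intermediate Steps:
$C{\left(b,O \right)} = 4 + \frac{O}{4}$ ($C{\left(b,O \right)} = 4 - \frac{\left(-2\right) O}{8} = 4 + \frac{O}{4}$)
$x{\left(w \right)} = 2 \sqrt{2}$ ($x{\left(w \right)} = \sqrt{8} = 2 \sqrt{2}$)
$U{\left(W \right)} = - \frac{W^{2}}{2}$
$c{\left(L \right)} = 2 L + 2 \sqrt{2}$ ($c{\left(L \right)} = \left(L + L\right) + 2 \sqrt{2} = 2 L + 2 \sqrt{2}$)
$c{\left(215 \right)} + \left(29034 + U{\left(-123 \right)}\right) = \left(2 \cdot 215 + 2 \sqrt{2}\right) + \left(29034 - \frac{\left(-123\right)^{2}}{2}\right) = \left(430 + 2 \sqrt{2}\right) + \left(29034 - \frac{15129}{2}\right) = \left(430 + 2 \sqrt{2}\right) + \frac{42939}{2} = \frac{43799}{2} + 2 \sqrt{2}$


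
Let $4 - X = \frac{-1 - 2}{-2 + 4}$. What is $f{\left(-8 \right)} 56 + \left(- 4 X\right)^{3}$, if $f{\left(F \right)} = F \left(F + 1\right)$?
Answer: $-7512$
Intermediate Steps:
$X = \frac{11}{2}$ ($X = 4 - \frac{-1 - 2}{-2 + 4} = 4 - - \frac{3}{2} = 4 + \frac{3}{2} = \frac{11}{2} \approx 5.5$)
$f{\left(F \right)} = F \left(1 + F\right)$
$f{\left(-8 \right)} 56 + \left(- 4 X\right)^{3} = - 8 \left(1 - 8\right) 56 + \left(\left(-4\right) \frac{11}{2}\right)^{3} = \left(-8\right) \left(-7\right) 56 + \left(-22\right)^{3} = 56 \cdot 56 - 10648 = 3136 - 10648 = -7512$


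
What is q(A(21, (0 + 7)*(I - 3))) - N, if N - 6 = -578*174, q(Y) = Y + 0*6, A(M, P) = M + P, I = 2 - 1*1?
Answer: 100573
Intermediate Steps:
I = 1 (I = 2 - 1 = 1)
q(Y) = Y (q(Y) = Y + 0 = Y)
N = -100566 (N = 6 - 578*174 = 6 - 100572 = -100566)
q(A(21, (0 + 7)*(I - 3))) - N = (21 + (0 + 7)*(1 - 3)) - 1*(-100566) = (21 + 7*(-2)) + 100566 = (21 - 14) + 100566 = 7 + 100566 = 100573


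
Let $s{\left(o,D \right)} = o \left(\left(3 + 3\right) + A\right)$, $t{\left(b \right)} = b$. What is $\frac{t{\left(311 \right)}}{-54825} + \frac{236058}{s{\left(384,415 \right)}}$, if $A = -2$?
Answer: $\frac{2156900359}{14035200} \approx 153.68$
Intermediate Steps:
$s{\left(o,D \right)} = 4 o$ ($s{\left(o,D \right)} = o \left(\left(3 + 3\right) - 2\right) = o \left(6 - 2\right) = o 4 = 4 o$)
$\frac{t{\left(311 \right)}}{-54825} + \frac{236058}{s{\left(384,415 \right)}} = \frac{311}{-54825} + \frac{236058}{4 \cdot 384} = 311 \left(- \frac{1}{54825}\right) + \frac{236058}{1536} = - \frac{311}{54825} + 236058 \cdot \frac{1}{1536} = - \frac{311}{54825} + \frac{39343}{256} = \frac{2156900359}{14035200}$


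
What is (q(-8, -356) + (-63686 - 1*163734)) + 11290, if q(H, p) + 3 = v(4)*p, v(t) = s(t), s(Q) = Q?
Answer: -217557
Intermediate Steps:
v(t) = t
q(H, p) = -3 + 4*p
(q(-8, -356) + (-63686 - 1*163734)) + 11290 = ((-3 + 4*(-356)) + (-63686 - 1*163734)) + 11290 = ((-3 - 1424) + (-63686 - 163734)) + 11290 = (-1427 - 227420) + 11290 = -228847 + 11290 = -217557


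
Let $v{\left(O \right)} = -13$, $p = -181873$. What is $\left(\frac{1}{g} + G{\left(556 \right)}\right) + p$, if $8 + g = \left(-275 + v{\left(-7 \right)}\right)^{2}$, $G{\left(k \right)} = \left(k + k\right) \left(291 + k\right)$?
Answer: $\frac{63030613577}{82936} \approx 7.5999 \cdot 10^{5}$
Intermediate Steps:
$G{\left(k \right)} = 2 k \left(291 + k\right)$
$g = 82936$ ($g = -8 + \left(-275 - 13\right)^{2} = -8 + \left(-288\right)^{2} = -8 + 82944 = 82936$)
$\left(\frac{1}{g} + G{\left(556 \right)}\right) + p = \left(\frac{1}{82936} + 2 \cdot 556 \left(291 + 556\right)\right) - 181873 = \left(\frac{1}{82936} + 2 \cdot 556 \cdot 847\right) - 181873 = \left(\frac{1}{82936} + 941864\right) - 181873 = \frac{78114432705}{82936} - 181873 = \frac{63030613577}{82936}$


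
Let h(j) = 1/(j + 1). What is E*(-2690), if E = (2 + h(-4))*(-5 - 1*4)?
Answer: 40350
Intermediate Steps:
h(j) = 1/(1 + j)
E = -15 (E = (2 + 1/(1 - 4))*(-5 - 1*4) = (2 + 1/(-3))*(-5 - 4) = (2 - ⅓)*(-9) = (5/3)*(-9) = -15)
E*(-2690) = -15*(-2690) = 40350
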